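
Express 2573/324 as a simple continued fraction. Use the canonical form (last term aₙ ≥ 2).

2573 = 7·324 + 305
324 = 1·305 + 19
305 = 16·19 + 1
19 = 19·1 + 0  (stop)
So 2573/324 = [7; 1, 16, 19].

[7; 1, 16, 19]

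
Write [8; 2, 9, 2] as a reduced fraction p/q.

339/40

Using pₖ = aₖpₖ₋₁ + pₖ₋₂ and qₖ = aₖqₖ₋₁ + qₖ₋₂:
  k=0: a=8, p=8, q=1
  k=1: a=2, p=17, q=2
  k=2: a=9, p=161, q=19
  k=3: a=2, p=339, q=40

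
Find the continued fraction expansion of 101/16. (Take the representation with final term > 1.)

101 = 6×16 + 5
16 = 3×5 + 1
5 = 5×1 + 0  (stop)
So 101/16 = [6; 3, 5].

[6; 3, 5]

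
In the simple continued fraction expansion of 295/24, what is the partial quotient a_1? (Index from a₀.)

295 = 12·24 + 7   →  a_0 = 12
24 = 3·7 + 3   →  a_1 = 3

3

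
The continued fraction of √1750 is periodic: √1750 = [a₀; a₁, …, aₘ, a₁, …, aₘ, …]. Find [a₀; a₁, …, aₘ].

a₀ = ⌊√1750⌋ = 41.

[41; 1, 4, 1, 82]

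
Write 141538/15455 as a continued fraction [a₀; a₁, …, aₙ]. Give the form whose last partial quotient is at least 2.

[9; 6, 3, 15, 3, 17]

141538 = 9*15455 + 2443
15455 = 6*2443 + 797
2443 = 3*797 + 52
797 = 15*52 + 17
52 = 3*17 + 1
17 = 17*1 + 0  (stop)
So 141538/15455 = [9; 6, 3, 15, 3, 17].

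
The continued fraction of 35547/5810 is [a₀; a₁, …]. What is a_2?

35547 = 6·5810 + 687   →  a_0 = 6
5810 = 8·687 + 314   →  a_1 = 8
687 = 2·314 + 59   →  a_2 = 2

2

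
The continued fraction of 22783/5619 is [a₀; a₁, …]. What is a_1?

18

22783 = 4·5619 + 307   →  a_0 = 4
5619 = 18·307 + 93   →  a_1 = 18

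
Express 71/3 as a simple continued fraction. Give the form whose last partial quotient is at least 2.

71 = 23·3 + 2
3 = 1·2 + 1
2 = 2·1 + 0  (stop)
So 71/3 = [23; 1, 2].

[23; 1, 2]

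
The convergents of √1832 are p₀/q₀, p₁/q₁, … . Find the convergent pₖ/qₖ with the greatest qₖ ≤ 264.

√1832 = [42; 1, 4, 21, 4, 1, 84, …] (period length 6).
Convergents:
  p_0/q_0 = 42/1
  p_1/q_1 = 43/1
  p_2/q_2 = 214/5
  p_3/q_3 = 4537/106
  p_4/q_4 = 18362/429
q_3 = 106 ≤ 264 < 429 = q_4, so the answer is 4537/106.

4537/106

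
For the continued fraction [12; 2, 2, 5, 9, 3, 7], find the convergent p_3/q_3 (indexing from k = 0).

335/27

Using pₖ = aₖpₖ₋₁ + pₖ₋₂, qₖ = aₖqₖ₋₁ + qₖ₋₂ (with p₋₁=1, p₋₂=0, q₋₁=0, q₋₂=1):
  k=0: a=12, p=12, q=1
  k=1: a=2, p=25, q=2
  k=2: a=2, p=62, q=5
  k=3: a=5, p=335, q=27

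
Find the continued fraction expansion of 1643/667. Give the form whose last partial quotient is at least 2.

[2; 2, 6, 3, 3, 1, 3]

1643 = 2·667 + 309
667 = 2·309 + 49
309 = 6·49 + 15
49 = 3·15 + 4
15 = 3·4 + 3
4 = 1·3 + 1
3 = 3·1 + 0  (stop)
So 1643/667 = [2; 2, 6, 3, 3, 1, 3].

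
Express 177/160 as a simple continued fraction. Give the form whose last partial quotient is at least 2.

177 = 1×160 + 17
160 = 9×17 + 7
17 = 2×7 + 3
7 = 2×3 + 1
3 = 3×1 + 0  (stop)
So 177/160 = [1; 9, 2, 2, 3].

[1; 9, 2, 2, 3]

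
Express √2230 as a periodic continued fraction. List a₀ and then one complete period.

a₀ = ⌊√2230⌋ = 47.
With m₀=0, d₀=1 and mₖ₊₁ = dₖaₖ − mₖ, dₖ₊₁ = (n − mₖ₊₁²)/dₖ, aₖ₊₁ = ⌊(a₀+mₖ₊₁)/dₖ₊₁⌋:
  k=1: m=47, d=21, a=4
  k=2: m=37, d=41, a=2
  k=3: m=45, d=5, a=18
  k=4: m=45, d=41, a=2
  k=5: m=37, d=21, a=4
  k=6: m=47, d=1, a=94
d=1 and a=2a₀=94 at k=6, so the next step gives (m, d) = (47, 21) again — its k=1 value — and the period has length 6.

[47; 4, 2, 18, 2, 4, 94]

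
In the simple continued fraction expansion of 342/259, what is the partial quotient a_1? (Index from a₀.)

342 = 1·259 + 83   →  a_0 = 1
259 = 3·83 + 10   →  a_1 = 3

3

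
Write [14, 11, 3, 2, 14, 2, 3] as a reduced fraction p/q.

115766/8217

Fold from the inside: start with 3/1.
  2 + 1/3 = 7/3
  14 + 3/7 = 101/7
  2 + 7/101 = 209/101
  3 + 101/209 = 728/209
  11 + 209/728 = 8217/728
  14 + 728/8217 = 115766/8217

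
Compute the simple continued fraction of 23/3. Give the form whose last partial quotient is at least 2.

23 = 7×3 + 2
3 = 1×2 + 1
2 = 2×1 + 0  (stop)
So 23/3 = [7; 1, 2].

[7; 1, 2]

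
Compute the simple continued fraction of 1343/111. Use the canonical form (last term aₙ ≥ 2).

[12; 10, 11]

1343 = 12×111 + 11
111 = 10×11 + 1
11 = 11×1 + 0  (stop)
So 1343/111 = [12; 10, 11].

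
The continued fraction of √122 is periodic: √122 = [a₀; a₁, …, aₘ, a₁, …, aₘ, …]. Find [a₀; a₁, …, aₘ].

a₀ = ⌊√122⌋ = 11.

[11; 22]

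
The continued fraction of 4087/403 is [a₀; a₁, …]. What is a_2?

14

4087 = 10·403 + 57   →  a_0 = 10
403 = 7·57 + 4   →  a_1 = 7
57 = 14·4 + 1   →  a_2 = 14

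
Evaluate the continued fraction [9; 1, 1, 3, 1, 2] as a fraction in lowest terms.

Using pₖ = aₖpₖ₋₁ + pₖ₋₂ and qₖ = aₖqₖ₋₁ + qₖ₋₂:
  k=0: a=9, p=9, q=1
  k=1: a=1, p=10, q=1
  k=2: a=1, p=19, q=2
  k=3: a=3, p=67, q=7
  k=4: a=1, p=86, q=9
  k=5: a=2, p=239, q=25

239/25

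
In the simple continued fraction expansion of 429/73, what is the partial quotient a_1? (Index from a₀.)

1

429 = 5·73 + 64   →  a_0 = 5
73 = 1·64 + 9   →  a_1 = 1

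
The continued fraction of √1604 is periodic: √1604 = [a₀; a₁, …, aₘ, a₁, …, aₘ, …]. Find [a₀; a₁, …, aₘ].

a₀ = ⌊√1604⌋ = 40.
With m₀=0, d₀=1 and mₖ₊₁ = dₖaₖ − mₖ, dₖ₊₁ = (n − mₖ₊₁²)/dₖ, aₖ₊₁ = ⌊(a₀+mₖ₊₁)/dₖ₊₁⌋:
  k=1: m=40, d=4, a=20
  k=2: m=40, d=1, a=80
d=1 and a=2a₀=80 at k=2, so the next step gives (m, d) = (40, 4) again — its k=1 value — and the period has length 2.

[40; 20, 80]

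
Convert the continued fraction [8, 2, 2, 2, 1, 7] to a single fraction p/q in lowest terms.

Fold from the inside: start with 7/1.
  1 + 1/7 = 8/7
  2 + 7/8 = 23/8
  2 + 8/23 = 54/23
  2 + 23/54 = 131/54
  8 + 54/131 = 1102/131

1102/131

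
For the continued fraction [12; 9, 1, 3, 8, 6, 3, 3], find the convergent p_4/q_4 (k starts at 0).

3897/322

Using pₖ = aₖpₖ₋₁ + pₖ₋₂, qₖ = aₖqₖ₋₁ + qₖ₋₂ (with p₋₁=1, p₋₂=0, q₋₁=0, q₋₂=1):
  k=0: a=12, p=12, q=1
  k=1: a=9, p=109, q=9
  k=2: a=1, p=121, q=10
  k=3: a=3, p=472, q=39
  k=4: a=8, p=3897, q=322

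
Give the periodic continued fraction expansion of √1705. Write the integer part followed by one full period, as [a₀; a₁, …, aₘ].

a₀ = ⌊√1705⌋ = 41.
With m₀=0, d₀=1 and mₖ₊₁ = dₖaₖ − mₖ, dₖ₊₁ = (n − mₖ₊₁²)/dₖ, aₖ₊₁ = ⌊(a₀+mₖ₊₁)/dₖ₊₁⌋:
  k=1: m=41, d=24, a=3
  k=2: m=31, d=31, a=2
  k=3: m=31, d=24, a=3
  k=4: m=41, d=1, a=82
d=1 and a=2a₀=82 at k=4, so the next step gives (m, d) = (41, 24) again — its k=1 value — and the period has length 4.

[41; 3, 2, 3, 82]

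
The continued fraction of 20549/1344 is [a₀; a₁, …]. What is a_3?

20549 = 15·1344 + 389   →  a_0 = 15
1344 = 3·389 + 177   →  a_1 = 3
389 = 2·177 + 35   →  a_2 = 2
177 = 5·35 + 2   →  a_3 = 5

5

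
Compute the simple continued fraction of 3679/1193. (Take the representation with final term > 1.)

3679 = 3×1193 + 100
1193 = 11×100 + 93
100 = 1×93 + 7
93 = 13×7 + 2
7 = 3×2 + 1
2 = 2×1 + 0  (stop)
So 3679/1193 = [3; 11, 1, 13, 3, 2].

[3; 11, 1, 13, 3, 2]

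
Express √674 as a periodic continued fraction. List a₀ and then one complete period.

[25; 1, 24, 1, 50]

a₀ = ⌊√674⌋ = 25.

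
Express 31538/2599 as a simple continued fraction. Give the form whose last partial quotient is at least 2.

[12; 7, 2, 2, 1, 6, 2, 3]

31538 = 12·2599 + 350
2599 = 7·350 + 149
350 = 2·149 + 52
149 = 2·52 + 45
52 = 1·45 + 7
45 = 6·7 + 3
7 = 2·3 + 1
3 = 3·1 + 0  (stop)
So 31538/2599 = [12; 7, 2, 2, 1, 6, 2, 3].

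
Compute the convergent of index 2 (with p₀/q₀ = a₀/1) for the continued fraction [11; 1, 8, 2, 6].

Using pₖ = aₖpₖ₋₁ + pₖ₋₂, qₖ = aₖqₖ₋₁ + qₖ₋₂ (with p₋₁=1, p₋₂=0, q₋₁=0, q₋₂=1):
  k=0: a=11, p=11, q=1
  k=1: a=1, p=12, q=1
  k=2: a=8, p=107, q=9

107/9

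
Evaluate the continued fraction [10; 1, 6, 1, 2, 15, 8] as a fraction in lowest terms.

30946/2847

Fold from the inside: start with 8/1.
  15 + 1/8 = 121/8
  2 + 8/121 = 250/121
  1 + 121/250 = 371/250
  6 + 250/371 = 2476/371
  1 + 371/2476 = 2847/2476
  10 + 2476/2847 = 30946/2847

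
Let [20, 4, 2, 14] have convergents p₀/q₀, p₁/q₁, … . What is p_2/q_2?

Using pₖ = aₖpₖ₋₁ + pₖ₋₂, qₖ = aₖqₖ₋₁ + qₖ₋₂ (with p₋₁=1, p₋₂=0, q₋₁=0, q₋₂=1):
  k=0: a=20, p=20, q=1
  k=1: a=4, p=81, q=4
  k=2: a=2, p=182, q=9

182/9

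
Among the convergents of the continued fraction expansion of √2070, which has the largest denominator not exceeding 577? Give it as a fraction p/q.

16561/364

√2070 = [45; 2, 90, …] (period length 2).
Convergents:
  p_0/q_0 = 45/1
  p_1/q_1 = 91/2
  p_2/q_2 = 8235/181
  p_3/q_3 = 16561/364
  p_4/q_4 = 1498725/32941
q_3 = 364 ≤ 577 < 32941 = q_4, so the answer is 16561/364.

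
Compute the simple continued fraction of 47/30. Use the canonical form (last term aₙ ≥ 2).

[1; 1, 1, 3, 4]

47 = 1·30 + 17
30 = 1·17 + 13
17 = 1·13 + 4
13 = 3·4 + 1
4 = 4·1 + 0  (stop)
So 47/30 = [1; 1, 1, 3, 4].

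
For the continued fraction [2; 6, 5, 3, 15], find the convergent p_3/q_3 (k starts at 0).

Using pₖ = aₖpₖ₋₁ + pₖ₋₂, qₖ = aₖqₖ₋₁ + qₖ₋₂ (with p₋₁=1, p₋₂=0, q₋₁=0, q₋₂=1):
  k=0: a=2, p=2, q=1
  k=1: a=6, p=13, q=6
  k=2: a=5, p=67, q=31
  k=3: a=3, p=214, q=99

214/99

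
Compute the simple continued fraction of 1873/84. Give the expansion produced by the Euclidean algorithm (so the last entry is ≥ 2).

1873 = 22×84 + 25
84 = 3×25 + 9
25 = 2×9 + 7
9 = 1×7 + 2
7 = 3×2 + 1
2 = 2×1 + 0  (stop)
So 1873/84 = [22; 3, 2, 1, 3, 2].

[22; 3, 2, 1, 3, 2]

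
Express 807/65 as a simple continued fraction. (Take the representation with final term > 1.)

[12; 2, 2, 2, 5]

807 = 12×65 + 27
65 = 2×27 + 11
27 = 2×11 + 5
11 = 2×5 + 1
5 = 5×1 + 0  (stop)
So 807/65 = [12; 2, 2, 2, 5].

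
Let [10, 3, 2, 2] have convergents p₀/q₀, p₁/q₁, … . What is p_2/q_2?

72/7

Using pₖ = aₖpₖ₋₁ + pₖ₋₂, qₖ = aₖqₖ₋₁ + qₖ₋₂ (with p₋₁=1, p₋₂=0, q₋₁=0, q₋₂=1):
  k=0: a=10, p=10, q=1
  k=1: a=3, p=31, q=3
  k=2: a=2, p=72, q=7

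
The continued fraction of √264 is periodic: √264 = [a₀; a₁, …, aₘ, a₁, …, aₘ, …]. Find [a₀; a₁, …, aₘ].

[16; 4, 32]

a₀ = ⌊√264⌋ = 16.
With m₀=0, d₀=1 and mₖ₊₁ = dₖaₖ − mₖ, dₖ₊₁ = (n − mₖ₊₁²)/dₖ, aₖ₊₁ = ⌊(a₀+mₖ₊₁)/dₖ₊₁⌋:
  k=1: m=16, d=8, a=4
  k=2: m=16, d=1, a=32
d=1 and a=2a₀=32 at k=2, so the next step gives (m, d) = (16, 8) again — its k=1 value — and the period has length 2.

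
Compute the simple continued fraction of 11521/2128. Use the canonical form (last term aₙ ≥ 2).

11521 = 5·2128 + 881
2128 = 2·881 + 366
881 = 2·366 + 149
366 = 2·149 + 68
149 = 2·68 + 13
68 = 5·13 + 3
13 = 4·3 + 1
3 = 3·1 + 0  (stop)
So 11521/2128 = [5; 2, 2, 2, 2, 5, 4, 3].

[5; 2, 2, 2, 2, 5, 4, 3]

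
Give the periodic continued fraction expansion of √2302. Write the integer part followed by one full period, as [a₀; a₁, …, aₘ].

a₀ = ⌊√2302⌋ = 47.

[47; 1, 46, 1, 94]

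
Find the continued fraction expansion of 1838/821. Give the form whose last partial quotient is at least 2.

1838 = 2*821 + 196
821 = 4*196 + 37
196 = 5*37 + 11
37 = 3*11 + 4
11 = 2*4 + 3
4 = 1*3 + 1
3 = 3*1 + 0  (stop)
So 1838/821 = [2; 4, 5, 3, 2, 1, 3].

[2; 4, 5, 3, 2, 1, 3]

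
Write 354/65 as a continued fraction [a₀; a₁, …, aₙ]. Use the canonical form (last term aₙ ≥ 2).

[5; 2, 4, 7]

354 = 5·65 + 29
65 = 2·29 + 7
29 = 4·7 + 1
7 = 7·1 + 0  (stop)
So 354/65 = [5; 2, 4, 7].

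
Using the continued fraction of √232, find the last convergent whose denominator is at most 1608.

√232 = [15; 4, 3, 7, 3, 4, 30, …] (period length 6).
Convergents:
  p_0/q_0 = 15/1
  p_1/q_1 = 61/4
  p_2/q_2 = 198/13
  p_3/q_3 = 1447/95
  p_4/q_4 = 4539/298
  p_5/q_5 = 19603/1287
  p_6/q_6 = 592629/38908
q_5 = 1287 ≤ 1608 < 38908 = q_6, so the answer is 19603/1287.

19603/1287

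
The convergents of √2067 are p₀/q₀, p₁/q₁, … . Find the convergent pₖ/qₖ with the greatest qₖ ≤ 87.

√2067 = [45; 2, 6, 2, 90, …] (period length 4).
Convergents:
  p_0/q_0 = 45/1
  p_1/q_1 = 91/2
  p_2/q_2 = 591/13
  p_3/q_3 = 1273/28
  p_4/q_4 = 115161/2533
q_3 = 28 ≤ 87 < 2533 = q_4, so the answer is 1273/28.

1273/28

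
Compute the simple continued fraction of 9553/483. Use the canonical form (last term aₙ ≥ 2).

9553 = 19·483 + 376
483 = 1·376 + 107
376 = 3·107 + 55
107 = 1·55 + 52
55 = 1·52 + 3
52 = 17·3 + 1
3 = 3·1 + 0  (stop)
So 9553/483 = [19; 1, 3, 1, 1, 17, 3].

[19; 1, 3, 1, 1, 17, 3]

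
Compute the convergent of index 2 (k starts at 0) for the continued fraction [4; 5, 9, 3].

Using pₖ = aₖpₖ₋₁ + pₖ₋₂, qₖ = aₖqₖ₋₁ + qₖ₋₂ (with p₋₁=1, p₋₂=0, q₋₁=0, q₋₂=1):
  k=0: a=4, p=4, q=1
  k=1: a=5, p=21, q=5
  k=2: a=9, p=193, q=46

193/46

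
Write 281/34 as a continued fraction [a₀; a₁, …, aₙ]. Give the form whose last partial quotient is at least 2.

281 = 8*34 + 9
34 = 3*9 + 7
9 = 1*7 + 2
7 = 3*2 + 1
2 = 2*1 + 0  (stop)
So 281/34 = [8; 3, 1, 3, 2].

[8; 3, 1, 3, 2]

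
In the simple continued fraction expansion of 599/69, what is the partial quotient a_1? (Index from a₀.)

1

599 = 8·69 + 47   →  a_0 = 8
69 = 1·47 + 22   →  a_1 = 1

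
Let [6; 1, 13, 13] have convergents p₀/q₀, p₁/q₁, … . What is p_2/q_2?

Using pₖ = aₖpₖ₋₁ + pₖ₋₂, qₖ = aₖqₖ₋₁ + qₖ₋₂ (with p₋₁=1, p₋₂=0, q₋₁=0, q₋₂=1):
  k=0: a=6, p=6, q=1
  k=1: a=1, p=7, q=1
  k=2: a=13, p=97, q=14

97/14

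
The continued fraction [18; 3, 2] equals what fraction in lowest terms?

Fold from the inside: start with 2/1.
  3 + 1/2 = 7/2
  18 + 2/7 = 128/7

128/7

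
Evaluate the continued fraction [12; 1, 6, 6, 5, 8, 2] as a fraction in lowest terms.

Fold from the inside: start with 2/1.
  8 + 1/2 = 17/2
  5 + 2/17 = 87/17
  6 + 17/87 = 539/87
  6 + 87/539 = 3321/539
  1 + 539/3321 = 3860/3321
  12 + 3321/3860 = 49641/3860

49641/3860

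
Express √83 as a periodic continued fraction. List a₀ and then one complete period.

a₀ = ⌊√83⌋ = 9.

[9; 9, 18]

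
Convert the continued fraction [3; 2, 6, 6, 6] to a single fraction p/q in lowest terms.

1707/493

Fold from the inside: start with 6/1.
  6 + 1/6 = 37/6
  6 + 6/37 = 228/37
  2 + 37/228 = 493/228
  3 + 228/493 = 1707/493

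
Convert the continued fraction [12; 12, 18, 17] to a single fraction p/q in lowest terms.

44719/3701

Fold from the inside: start with 17/1.
  18 + 1/17 = 307/17
  12 + 17/307 = 3701/307
  12 + 307/3701 = 44719/3701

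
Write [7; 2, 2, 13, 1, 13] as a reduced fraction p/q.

Fold from the inside: start with 13/1.
  1 + 1/13 = 14/13
  13 + 13/14 = 195/14
  2 + 14/195 = 404/195
  2 + 195/404 = 1003/404
  7 + 404/1003 = 7425/1003

7425/1003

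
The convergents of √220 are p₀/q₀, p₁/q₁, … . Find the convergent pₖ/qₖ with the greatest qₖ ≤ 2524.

15841/1068

√220 = [14; 1, 4, 1, 28, …] (period length 4).
Convergents:
  p_0/q_0 = 14/1
  p_1/q_1 = 15/1
  p_2/q_2 = 74/5
  p_3/q_3 = 89/6
  p_4/q_4 = 2566/173
  p_5/q_5 = 2655/179
  p_6/q_6 = 13186/889
  p_7/q_7 = 15841/1068
  p_8/q_8 = 456734/30793
q_7 = 1068 ≤ 2524 < 30793 = q_8, so the answer is 15841/1068.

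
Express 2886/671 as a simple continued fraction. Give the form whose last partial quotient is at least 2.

[4; 3, 3, 9, 3, 2]

2886 = 4×671 + 202
671 = 3×202 + 65
202 = 3×65 + 7
65 = 9×7 + 2
7 = 3×2 + 1
2 = 2×1 + 0  (stop)
So 2886/671 = [4; 3, 3, 9, 3, 2].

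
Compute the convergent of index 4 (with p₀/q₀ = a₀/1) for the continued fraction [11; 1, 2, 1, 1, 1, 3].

82/7

Using pₖ = aₖpₖ₋₁ + pₖ₋₂, qₖ = aₖqₖ₋₁ + qₖ₋₂ (with p₋₁=1, p₋₂=0, q₋₁=0, q₋₂=1):
  k=0: a=11, p=11, q=1
  k=1: a=1, p=12, q=1
  k=2: a=2, p=35, q=3
  k=3: a=1, p=47, q=4
  k=4: a=1, p=82, q=7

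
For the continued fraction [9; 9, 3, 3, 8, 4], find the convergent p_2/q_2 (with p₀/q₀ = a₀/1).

Using pₖ = aₖpₖ₋₁ + pₖ₋₂, qₖ = aₖqₖ₋₁ + qₖ₋₂ (with p₋₁=1, p₋₂=0, q₋₁=0, q₋₂=1):
  k=0: a=9, p=9, q=1
  k=1: a=9, p=82, q=9
  k=2: a=3, p=255, q=28

255/28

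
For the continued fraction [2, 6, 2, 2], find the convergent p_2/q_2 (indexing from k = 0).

28/13

Using pₖ = aₖpₖ₋₁ + pₖ₋₂, qₖ = aₖqₖ₋₁ + qₖ₋₂ (with p₋₁=1, p₋₂=0, q₋₁=0, q₋₂=1):
  k=0: a=2, p=2, q=1
  k=1: a=6, p=13, q=6
  k=2: a=2, p=28, q=13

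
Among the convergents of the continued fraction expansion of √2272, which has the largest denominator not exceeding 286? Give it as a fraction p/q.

√2272 = [47; 1, 1, 1, 94, …] (period length 4).
Convergents:
  p_0/q_0 = 47/1
  p_1/q_1 = 48/1
  p_2/q_2 = 95/2
  p_3/q_3 = 143/3
  p_4/q_4 = 13537/284
  p_5/q_5 = 13680/287
q_4 = 284 ≤ 286 < 287 = q_5, so the answer is 13537/284.

13537/284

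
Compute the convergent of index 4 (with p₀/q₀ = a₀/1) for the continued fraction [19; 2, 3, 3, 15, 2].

6841/352

Using pₖ = aₖpₖ₋₁ + pₖ₋₂, qₖ = aₖqₖ₋₁ + qₖ₋₂ (with p₋₁=1, p₋₂=0, q₋₁=0, q₋₂=1):
  k=0: a=19, p=19, q=1
  k=1: a=2, p=39, q=2
  k=2: a=3, p=136, q=7
  k=3: a=3, p=447, q=23
  k=4: a=15, p=6841, q=352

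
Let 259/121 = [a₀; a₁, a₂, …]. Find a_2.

259 = 2·121 + 17   →  a_0 = 2
121 = 7·17 + 2   →  a_1 = 7
17 = 8·2 + 1   →  a_2 = 8

8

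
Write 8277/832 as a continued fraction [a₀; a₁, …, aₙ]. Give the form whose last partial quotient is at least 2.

[9; 1, 18, 2, 1, 6, 2]

8277 = 9*832 + 789
832 = 1*789 + 43
789 = 18*43 + 15
43 = 2*15 + 13
15 = 1*13 + 2
13 = 6*2 + 1
2 = 2*1 + 0  (stop)
So 8277/832 = [9; 1, 18, 2, 1, 6, 2].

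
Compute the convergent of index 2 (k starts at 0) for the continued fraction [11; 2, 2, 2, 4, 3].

Using pₖ = aₖpₖ₋₁ + pₖ₋₂, qₖ = aₖqₖ₋₁ + qₖ₋₂ (with p₋₁=1, p₋₂=0, q₋₁=0, q₋₂=1):
  k=0: a=11, p=11, q=1
  k=1: a=2, p=23, q=2
  k=2: a=2, p=57, q=5

57/5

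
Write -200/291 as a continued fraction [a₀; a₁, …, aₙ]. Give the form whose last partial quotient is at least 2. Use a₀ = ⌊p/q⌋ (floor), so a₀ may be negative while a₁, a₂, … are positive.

[-1; 3, 5, 18]

-200 = -1·291 + 91
291 = 3·91 + 18
91 = 5·18 + 1
18 = 18·1 + 0  (stop)
So -200/291 = [-1; 3, 5, 18].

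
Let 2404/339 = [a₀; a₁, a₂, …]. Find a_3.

2404 = 7·339 + 31   →  a_0 = 7
339 = 10·31 + 29   →  a_1 = 10
31 = 1·29 + 2   →  a_2 = 1
29 = 14·2 + 1   →  a_3 = 14

14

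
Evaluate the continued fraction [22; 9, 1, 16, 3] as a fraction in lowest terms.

Using pₖ = aₖpₖ₋₁ + pₖ₋₂ and qₖ = aₖqₖ₋₁ + qₖ₋₂:
  k=0: a=22, p=22, q=1
  k=1: a=9, p=199, q=9
  k=2: a=1, p=221, q=10
  k=3: a=16, p=3735, q=169
  k=4: a=3, p=11426, q=517

11426/517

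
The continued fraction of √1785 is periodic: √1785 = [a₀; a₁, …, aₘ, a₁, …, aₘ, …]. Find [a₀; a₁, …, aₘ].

a₀ = ⌊√1785⌋ = 42.
With m₀=0, d₀=1 and mₖ₊₁ = dₖaₖ − mₖ, dₖ₊₁ = (n − mₖ₊₁²)/dₖ, aₖ₊₁ = ⌊(a₀+mₖ₊₁)/dₖ₊₁⌋:
  k=1: m=42, d=21, a=4
  k=2: m=42, d=1, a=84
d=1 and a=2a₀=84 at k=2, so the next step gives (m, d) = (42, 21) again — its k=1 value — and the period has length 2.

[42; 4, 84]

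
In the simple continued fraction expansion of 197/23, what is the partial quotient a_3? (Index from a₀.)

197 = 8·23 + 13   →  a_0 = 8
23 = 1·13 + 10   →  a_1 = 1
13 = 1·10 + 3   →  a_2 = 1
10 = 3·3 + 1   →  a_3 = 3

3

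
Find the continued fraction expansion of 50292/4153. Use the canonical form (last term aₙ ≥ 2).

50292 = 12×4153 + 456
4153 = 9×456 + 49
456 = 9×49 + 15
49 = 3×15 + 4
15 = 3×4 + 3
4 = 1×3 + 1
3 = 3×1 + 0  (stop)
So 50292/4153 = [12; 9, 9, 3, 3, 1, 3].

[12; 9, 9, 3, 3, 1, 3]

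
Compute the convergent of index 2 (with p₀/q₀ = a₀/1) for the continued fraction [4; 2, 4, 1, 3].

40/9

Using pₖ = aₖpₖ₋₁ + pₖ₋₂, qₖ = aₖqₖ₋₁ + qₖ₋₂ (with p₋₁=1, p₋₂=0, q₋₁=0, q₋₂=1):
  k=0: a=4, p=4, q=1
  k=1: a=2, p=9, q=2
  k=2: a=4, p=40, q=9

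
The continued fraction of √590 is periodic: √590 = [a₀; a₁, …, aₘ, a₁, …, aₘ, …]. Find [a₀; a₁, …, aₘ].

[24; 3, 2, 4, 2, 3, 48]

a₀ = ⌊√590⌋ = 24.
With m₀=0, d₀=1 and mₖ₊₁ = dₖaₖ − mₖ, dₖ₊₁ = (n − mₖ₊₁²)/dₖ, aₖ₊₁ = ⌊(a₀+mₖ₊₁)/dₖ₊₁⌋:
  k=1: m=24, d=14, a=3
  k=2: m=18, d=19, a=2
  k=3: m=20, d=10, a=4
  k=4: m=20, d=19, a=2
  k=5: m=18, d=14, a=3
  k=6: m=24, d=1, a=48
d=1 and a=2a₀=48 at k=6, so the next step gives (m, d) = (24, 14) again — its k=1 value — and the period has length 6.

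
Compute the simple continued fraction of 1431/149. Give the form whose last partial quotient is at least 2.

[9; 1, 1, 1, 1, 9, 3]

1431 = 9*149 + 90
149 = 1*90 + 59
90 = 1*59 + 31
59 = 1*31 + 28
31 = 1*28 + 3
28 = 9*3 + 1
3 = 3*1 + 0  (stop)
So 1431/149 = [9; 1, 1, 1, 1, 9, 3].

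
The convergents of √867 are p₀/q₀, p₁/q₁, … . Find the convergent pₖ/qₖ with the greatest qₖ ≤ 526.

√867 = [29; 2, 4, 29, 4, 2, 58, …] (period length 6).
Convergents:
  p_0/q_0 = 29/1
  p_1/q_1 = 59/2
  p_2/q_2 = 265/9
  p_3/q_3 = 7744/263
  p_4/q_4 = 31241/1061
q_3 = 263 ≤ 526 < 1061 = q_4, so the answer is 7744/263.

7744/263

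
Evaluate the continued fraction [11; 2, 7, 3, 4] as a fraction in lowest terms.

2328/203

Using pₖ = aₖpₖ₋₁ + pₖ₋₂ and qₖ = aₖqₖ₋₁ + qₖ₋₂:
  k=0: a=11, p=11, q=1
  k=1: a=2, p=23, q=2
  k=2: a=7, p=172, q=15
  k=3: a=3, p=539, q=47
  k=4: a=4, p=2328, q=203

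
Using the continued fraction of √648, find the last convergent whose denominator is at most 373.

√648 = [25; 2, 5, 6, 5, 2, 50, …] (period length 6).
Convergents:
  p_0/q_0 = 25/1
  p_1/q_1 = 51/2
  p_2/q_2 = 280/11
  p_3/q_3 = 1731/68
  p_4/q_4 = 8935/351
  p_5/q_5 = 19601/770
q_4 = 351 ≤ 373 < 770 = q_5, so the answer is 8935/351.

8935/351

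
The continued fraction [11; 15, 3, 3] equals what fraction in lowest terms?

Using pₖ = aₖpₖ₋₁ + pₖ₋₂ and qₖ = aₖqₖ₋₁ + qₖ₋₂:
  k=0: a=11, p=11, q=1
  k=1: a=15, p=166, q=15
  k=2: a=3, p=509, q=46
  k=3: a=3, p=1693, q=153

1693/153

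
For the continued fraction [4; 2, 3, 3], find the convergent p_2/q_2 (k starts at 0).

Using pₖ = aₖpₖ₋₁ + pₖ₋₂, qₖ = aₖqₖ₋₁ + qₖ₋₂ (with p₋₁=1, p₋₂=0, q₋₁=0, q₋₂=1):
  k=0: a=4, p=4, q=1
  k=1: a=2, p=9, q=2
  k=2: a=3, p=31, q=7

31/7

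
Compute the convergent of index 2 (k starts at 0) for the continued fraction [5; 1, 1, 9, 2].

Using pₖ = aₖpₖ₋₁ + pₖ₋₂, qₖ = aₖqₖ₋₁ + qₖ₋₂ (with p₋₁=1, p₋₂=0, q₋₁=0, q₋₂=1):
  k=0: a=5, p=5, q=1
  k=1: a=1, p=6, q=1
  k=2: a=1, p=11, q=2

11/2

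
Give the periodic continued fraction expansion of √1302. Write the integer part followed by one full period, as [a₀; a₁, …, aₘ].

[36; 12, 72]

a₀ = ⌊√1302⌋ = 36.
With m₀=0, d₀=1 and mₖ₊₁ = dₖaₖ − mₖ, dₖ₊₁ = (n − mₖ₊₁²)/dₖ, aₖ₊₁ = ⌊(a₀+mₖ₊₁)/dₖ₊₁⌋:
  k=1: m=36, d=6, a=12
  k=2: m=36, d=1, a=72
d=1 and a=2a₀=72 at k=2, so the next step gives (m, d) = (36, 6) again — its k=1 value — and the period has length 2.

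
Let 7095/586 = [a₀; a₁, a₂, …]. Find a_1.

7095 = 12·586 + 63   →  a_0 = 12
586 = 9·63 + 19   →  a_1 = 9

9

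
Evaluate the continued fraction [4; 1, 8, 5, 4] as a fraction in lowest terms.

944/193

Using pₖ = aₖpₖ₋₁ + pₖ₋₂ and qₖ = aₖqₖ₋₁ + qₖ₋₂:
  k=0: a=4, p=4, q=1
  k=1: a=1, p=5, q=1
  k=2: a=8, p=44, q=9
  k=3: a=5, p=225, q=46
  k=4: a=4, p=944, q=193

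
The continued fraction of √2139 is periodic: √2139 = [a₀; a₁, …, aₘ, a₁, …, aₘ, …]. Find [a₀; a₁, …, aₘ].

[46; 4, 92]

a₀ = ⌊√2139⌋ = 46.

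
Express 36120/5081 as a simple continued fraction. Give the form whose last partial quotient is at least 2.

[7; 9, 5, 3, 6, 1, 1, 2]

36120 = 7·5081 + 553
5081 = 9·553 + 104
553 = 5·104 + 33
104 = 3·33 + 5
33 = 6·5 + 3
5 = 1·3 + 2
3 = 1·2 + 1
2 = 2·1 + 0  (stop)
So 36120/5081 = [7; 9, 5, 3, 6, 1, 1, 2].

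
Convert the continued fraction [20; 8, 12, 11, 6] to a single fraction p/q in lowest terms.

Fold from the inside: start with 6/1.
  11 + 1/6 = 67/6
  12 + 6/67 = 810/67
  8 + 67/810 = 6547/810
  20 + 810/6547 = 131750/6547

131750/6547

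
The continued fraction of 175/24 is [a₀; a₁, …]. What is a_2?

175 = 7·24 + 7   →  a_0 = 7
24 = 3·7 + 3   →  a_1 = 3
7 = 2·3 + 1   →  a_2 = 2

2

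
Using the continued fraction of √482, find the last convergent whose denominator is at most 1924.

√482 = [21; 1, 20, 1, 42, …] (period length 4).
Convergents:
  p_0/q_0 = 21/1
  p_1/q_1 = 22/1
  p_2/q_2 = 461/21
  p_3/q_3 = 483/22
  p_4/q_4 = 20747/945
  p_5/q_5 = 21230/967
  p_6/q_6 = 445347/20285
q_5 = 967 ≤ 1924 < 20285 = q_6, so the answer is 21230/967.

21230/967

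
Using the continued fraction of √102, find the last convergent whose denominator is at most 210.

2030/201

√102 = [10; 10, 20, …] (period length 2).
Convergents:
  p_0/q_0 = 10/1
  p_1/q_1 = 101/10
  p_2/q_2 = 2030/201
  p_3/q_3 = 20401/2020
q_2 = 201 ≤ 210 < 2020 = q_3, so the answer is 2030/201.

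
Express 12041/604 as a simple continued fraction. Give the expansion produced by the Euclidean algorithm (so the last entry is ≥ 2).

[19; 1, 14, 2, 19]

12041 = 19·604 + 565
604 = 1·565 + 39
565 = 14·39 + 19
39 = 2·19 + 1
19 = 19·1 + 0  (stop)
So 12041/604 = [19; 1, 14, 2, 19].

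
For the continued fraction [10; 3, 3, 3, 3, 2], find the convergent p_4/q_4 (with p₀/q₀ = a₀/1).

1123/109

Using pₖ = aₖpₖ₋₁ + pₖ₋₂, qₖ = aₖqₖ₋₁ + qₖ₋₂ (with p₋₁=1, p₋₂=0, q₋₁=0, q₋₂=1):
  k=0: a=10, p=10, q=1
  k=1: a=3, p=31, q=3
  k=2: a=3, p=103, q=10
  k=3: a=3, p=340, q=33
  k=4: a=3, p=1123, q=109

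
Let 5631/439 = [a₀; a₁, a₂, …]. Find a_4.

5631 = 12·439 + 363   →  a_0 = 12
439 = 1·363 + 76   →  a_1 = 1
363 = 4·76 + 59   →  a_2 = 4
76 = 1·59 + 17   →  a_3 = 1
59 = 3·17 + 8   →  a_4 = 3

3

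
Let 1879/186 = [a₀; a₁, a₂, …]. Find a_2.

1879 = 10·186 + 19   →  a_0 = 10
186 = 9·19 + 15   →  a_1 = 9
19 = 1·15 + 4   →  a_2 = 1

1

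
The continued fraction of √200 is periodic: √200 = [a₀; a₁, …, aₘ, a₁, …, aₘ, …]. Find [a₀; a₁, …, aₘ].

[14; 7, 28]

a₀ = ⌊√200⌋ = 14.
With m₀=0, d₀=1 and mₖ₊₁ = dₖaₖ − mₖ, dₖ₊₁ = (n − mₖ₊₁²)/dₖ, aₖ₊₁ = ⌊(a₀+mₖ₊₁)/dₖ₊₁⌋:
  k=1: m=14, d=4, a=7
  k=2: m=14, d=1, a=28
d=1 and a=2a₀=28 at k=2, so the next step gives (m, d) = (14, 4) again — its k=1 value — and the period has length 2.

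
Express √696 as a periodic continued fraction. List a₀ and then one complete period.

[26; 2, 1, 1, 1, 1, 1, 2, 52]

a₀ = ⌊√696⌋ = 26.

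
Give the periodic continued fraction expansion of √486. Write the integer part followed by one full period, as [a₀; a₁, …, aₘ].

[22; 22, 44]

a₀ = ⌊√486⌋ = 22.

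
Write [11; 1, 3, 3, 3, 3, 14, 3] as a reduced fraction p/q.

73371/6235

Using pₖ = aₖpₖ₋₁ + pₖ₋₂ and qₖ = aₖqₖ₋₁ + qₖ₋₂:
  k=0: a=11, p=11, q=1
  k=1: a=1, p=12, q=1
  k=2: a=3, p=47, q=4
  k=3: a=3, p=153, q=13
  k=4: a=3, p=506, q=43
  k=5: a=3, p=1671, q=142
  k=6: a=14, p=23900, q=2031
  k=7: a=3, p=73371, q=6235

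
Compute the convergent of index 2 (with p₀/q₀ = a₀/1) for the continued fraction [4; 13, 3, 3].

Using pₖ = aₖpₖ₋₁ + pₖ₋₂, qₖ = aₖqₖ₋₁ + qₖ₋₂ (with p₋₁=1, p₋₂=0, q₋₁=0, q₋₂=1):
  k=0: a=4, p=4, q=1
  k=1: a=13, p=53, q=13
  k=2: a=3, p=163, q=40

163/40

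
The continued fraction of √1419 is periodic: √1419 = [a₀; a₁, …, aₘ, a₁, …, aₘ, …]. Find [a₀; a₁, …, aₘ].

a₀ = ⌊√1419⌋ = 37.
With m₀=0, d₀=1 and mₖ₊₁ = dₖaₖ − mₖ, dₖ₊₁ = (n − mₖ₊₁²)/dₖ, aₖ₊₁ = ⌊(a₀+mₖ₊₁)/dₖ₊₁⌋:
  k=1: m=37, d=50, a=1
  k=2: m=13, d=25, a=2
  k=3: m=37, d=2, a=37
  k=4: m=37, d=25, a=2
  k=5: m=13, d=50, a=1
  k=6: m=37, d=1, a=74
d=1 and a=2a₀=74 at k=6, so the next step gives (m, d) = (37, 50) again — its k=1 value — and the period has length 6.

[37; 1, 2, 37, 2, 1, 74]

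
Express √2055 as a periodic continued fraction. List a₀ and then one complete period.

a₀ = ⌊√2055⌋ = 45.

[45; 3, 90]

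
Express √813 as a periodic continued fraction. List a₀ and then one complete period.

a₀ = ⌊√813⌋ = 28.
With m₀=0, d₀=1 and mₖ₊₁ = dₖaₖ − mₖ, dₖ₊₁ = (n − mₖ₊₁²)/dₖ, aₖ₊₁ = ⌊(a₀+mₖ₊₁)/dₖ₊₁⌋:
  k=1: m=28, d=29, a=1
  k=2: m=1, d=28, a=1
  k=3: m=27, d=3, a=18
  k=4: m=27, d=28, a=1
  k=5: m=1, d=29, a=1
  k=6: m=28, d=1, a=56
d=1 and a=2a₀=56 at k=6, so the next step gives (m, d) = (28, 29) again — its k=1 value — and the period has length 6.

[28; 1, 1, 18, 1, 1, 56]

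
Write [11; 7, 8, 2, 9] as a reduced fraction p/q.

12767/1146

Using pₖ = aₖpₖ₋₁ + pₖ₋₂ and qₖ = aₖqₖ₋₁ + qₖ₋₂:
  k=0: a=11, p=11, q=1
  k=1: a=7, p=78, q=7
  k=2: a=8, p=635, q=57
  k=3: a=2, p=1348, q=121
  k=4: a=9, p=12767, q=1146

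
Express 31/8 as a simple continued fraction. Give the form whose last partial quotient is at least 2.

31 = 3·8 + 7
8 = 1·7 + 1
7 = 7·1 + 0  (stop)
So 31/8 = [3; 1, 7].

[3; 1, 7]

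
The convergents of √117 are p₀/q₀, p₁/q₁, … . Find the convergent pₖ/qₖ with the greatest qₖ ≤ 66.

649/60

√117 = [10; 1, 4, 2, 4, 1, 20, …] (period length 6).
Convergents:
  p_0/q_0 = 10/1
  p_1/q_1 = 11/1
  p_2/q_2 = 54/5
  p_3/q_3 = 119/11
  p_4/q_4 = 530/49
  p_5/q_5 = 649/60
  p_6/q_6 = 13510/1249
q_5 = 60 ≤ 66 < 1249 = q_6, so the answer is 649/60.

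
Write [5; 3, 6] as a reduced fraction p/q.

Using pₖ = aₖpₖ₋₁ + pₖ₋₂ and qₖ = aₖqₖ₋₁ + qₖ₋₂:
  k=0: a=5, p=5, q=1
  k=1: a=3, p=16, q=3
  k=2: a=6, p=101, q=19

101/19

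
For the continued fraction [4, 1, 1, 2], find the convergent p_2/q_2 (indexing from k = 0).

Using pₖ = aₖpₖ₋₁ + pₖ₋₂, qₖ = aₖqₖ₋₁ + qₖ₋₂ (with p₋₁=1, p₋₂=0, q₋₁=0, q₋₂=1):
  k=0: a=4, p=4, q=1
  k=1: a=1, p=5, q=1
  k=2: a=1, p=9, q=2

9/2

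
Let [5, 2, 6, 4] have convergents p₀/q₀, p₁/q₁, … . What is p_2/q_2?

Using pₖ = aₖpₖ₋₁ + pₖ₋₂, qₖ = aₖqₖ₋₁ + qₖ₋₂ (with p₋₁=1, p₋₂=0, q₋₁=0, q₋₂=1):
  k=0: a=5, p=5, q=1
  k=1: a=2, p=11, q=2
  k=2: a=6, p=71, q=13

71/13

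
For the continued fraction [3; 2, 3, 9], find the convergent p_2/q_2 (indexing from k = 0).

Using pₖ = aₖpₖ₋₁ + pₖ₋₂, qₖ = aₖqₖ₋₁ + qₖ₋₂ (with p₋₁=1, p₋₂=0, q₋₁=0, q₋₂=1):
  k=0: a=3, p=3, q=1
  k=1: a=2, p=7, q=2
  k=2: a=3, p=24, q=7

24/7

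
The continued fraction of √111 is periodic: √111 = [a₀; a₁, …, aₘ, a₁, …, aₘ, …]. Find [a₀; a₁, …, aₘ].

[10; 1, 1, 6, 1, 1, 20]

a₀ = ⌊√111⌋ = 10.
With m₀=0, d₀=1 and mₖ₊₁ = dₖaₖ − mₖ, dₖ₊₁ = (n − mₖ₊₁²)/dₖ, aₖ₊₁ = ⌊(a₀+mₖ₊₁)/dₖ₊₁⌋:
  k=1: m=10, d=11, a=1
  k=2: m=1, d=10, a=1
  k=3: m=9, d=3, a=6
  k=4: m=9, d=10, a=1
  k=5: m=1, d=11, a=1
  k=6: m=10, d=1, a=20
d=1 and a=2a₀=20 at k=6, so the next step gives (m, d) = (10, 11) again — its k=1 value — and the period has length 6.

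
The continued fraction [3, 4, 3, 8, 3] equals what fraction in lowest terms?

Using pₖ = aₖpₖ₋₁ + pₖ₋₂ and qₖ = aₖqₖ₋₁ + qₖ₋₂:
  k=0: a=3, p=3, q=1
  k=1: a=4, p=13, q=4
  k=2: a=3, p=42, q=13
  k=3: a=8, p=349, q=108
  k=4: a=3, p=1089, q=337

1089/337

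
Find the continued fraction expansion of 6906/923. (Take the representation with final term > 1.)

[7; 2, 13, 2, 16]

6906 = 7*923 + 445
923 = 2*445 + 33
445 = 13*33 + 16
33 = 2*16 + 1
16 = 16*1 + 0  (stop)
So 6906/923 = [7; 2, 13, 2, 16].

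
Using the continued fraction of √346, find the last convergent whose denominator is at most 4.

√346 = [18; 1, 1, 1, 1, 36, …] (period length 5).
Convergents:
  p_0/q_0 = 18/1
  p_1/q_1 = 19/1
  p_2/q_2 = 37/2
  p_3/q_3 = 56/3
  p_4/q_4 = 93/5
q_3 = 3 ≤ 4 < 5 = q_4, so the answer is 56/3.

56/3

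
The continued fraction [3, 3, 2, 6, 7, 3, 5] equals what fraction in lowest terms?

17684/5377

Using pₖ = aₖpₖ₋₁ + pₖ₋₂ and qₖ = aₖqₖ₋₁ + qₖ₋₂:
  k=0: a=3, p=3, q=1
  k=1: a=3, p=10, q=3
  k=2: a=2, p=23, q=7
  k=3: a=6, p=148, q=45
  k=4: a=7, p=1059, q=322
  k=5: a=3, p=3325, q=1011
  k=6: a=5, p=17684, q=5377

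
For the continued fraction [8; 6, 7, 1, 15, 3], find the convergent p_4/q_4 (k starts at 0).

6351/778

Using pₖ = aₖpₖ₋₁ + pₖ₋₂, qₖ = aₖqₖ₋₁ + qₖ₋₂ (with p₋₁=1, p₋₂=0, q₋₁=0, q₋₂=1):
  k=0: a=8, p=8, q=1
  k=1: a=6, p=49, q=6
  k=2: a=7, p=351, q=43
  k=3: a=1, p=400, q=49
  k=4: a=15, p=6351, q=778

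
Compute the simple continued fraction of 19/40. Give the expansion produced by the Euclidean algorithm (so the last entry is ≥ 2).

[0; 2, 9, 2]

19 = 0·40 + 19
40 = 2·19 + 2
19 = 9·2 + 1
2 = 2·1 + 0  (stop)
So 19/40 = [0; 2, 9, 2].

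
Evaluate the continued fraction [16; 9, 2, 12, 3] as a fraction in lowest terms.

Using pₖ = aₖpₖ₋₁ + pₖ₋₂ and qₖ = aₖqₖ₋₁ + qₖ₋₂:
  k=0: a=16, p=16, q=1
  k=1: a=9, p=145, q=9
  k=2: a=2, p=306, q=19
  k=3: a=12, p=3817, q=237
  k=4: a=3, p=11757, q=730

11757/730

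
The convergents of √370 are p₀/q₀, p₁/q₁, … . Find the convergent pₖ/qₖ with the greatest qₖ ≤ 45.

327/17

√370 = [19; 4, 4, 38, …] (period length 3).
Convergents:
  p_0/q_0 = 19/1
  p_1/q_1 = 77/4
  p_2/q_2 = 327/17
  p_3/q_3 = 12503/650
q_2 = 17 ≤ 45 < 650 = q_3, so the answer is 327/17.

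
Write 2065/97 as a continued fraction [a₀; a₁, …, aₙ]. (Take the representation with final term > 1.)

[21; 3, 2, 6, 2]

2065 = 21·97 + 28
97 = 3·28 + 13
28 = 2·13 + 2
13 = 6·2 + 1
2 = 2·1 + 0  (stop)
So 2065/97 = [21; 3, 2, 6, 2].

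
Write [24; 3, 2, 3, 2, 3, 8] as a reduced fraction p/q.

Using pₖ = aₖpₖ₋₁ + pₖ₋₂ and qₖ = aₖqₖ₋₁ + qₖ₋₂:
  k=0: a=24, p=24, q=1
  k=1: a=3, p=73, q=3
  k=2: a=2, p=170, q=7
  k=3: a=3, p=583, q=24
  k=4: a=2, p=1336, q=55
  k=5: a=3, p=4591, q=189
  k=6: a=8, p=38064, q=1567

38064/1567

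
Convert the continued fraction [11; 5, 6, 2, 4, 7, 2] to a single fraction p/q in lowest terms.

51705/4619

Fold from the inside: start with 2/1.
  7 + 1/2 = 15/2
  4 + 2/15 = 62/15
  2 + 15/62 = 139/62
  6 + 62/139 = 896/139
  5 + 139/896 = 4619/896
  11 + 896/4619 = 51705/4619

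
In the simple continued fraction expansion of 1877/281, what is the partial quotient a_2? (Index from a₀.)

1877 = 6·281 + 191   →  a_0 = 6
281 = 1·191 + 90   →  a_1 = 1
191 = 2·90 + 11   →  a_2 = 2

2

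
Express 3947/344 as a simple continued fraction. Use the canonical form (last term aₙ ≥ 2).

[11; 2, 9, 18]

3947 = 11*344 + 163
344 = 2*163 + 18
163 = 9*18 + 1
18 = 18*1 + 0  (stop)
So 3947/344 = [11; 2, 9, 18].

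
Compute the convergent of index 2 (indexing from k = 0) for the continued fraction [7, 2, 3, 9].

52/7

Using pₖ = aₖpₖ₋₁ + pₖ₋₂, qₖ = aₖqₖ₋₁ + qₖ₋₂ (with p₋₁=1, p₋₂=0, q₋₁=0, q₋₂=1):
  k=0: a=7, p=7, q=1
  k=1: a=2, p=15, q=2
  k=2: a=3, p=52, q=7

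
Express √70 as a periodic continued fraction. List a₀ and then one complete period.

[8; 2, 1, 2, 1, 2, 16]

a₀ = ⌊√70⌋ = 8.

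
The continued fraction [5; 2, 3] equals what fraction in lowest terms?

Using pₖ = aₖpₖ₋₁ + pₖ₋₂ and qₖ = aₖqₖ₋₁ + qₖ₋₂:
  k=0: a=5, p=5, q=1
  k=1: a=2, p=11, q=2
  k=2: a=3, p=38, q=7

38/7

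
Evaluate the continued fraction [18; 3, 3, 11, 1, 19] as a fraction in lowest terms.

44837/2450

Fold from the inside: start with 19/1.
  1 + 1/19 = 20/19
  11 + 19/20 = 239/20
  3 + 20/239 = 737/239
  3 + 239/737 = 2450/737
  18 + 737/2450 = 44837/2450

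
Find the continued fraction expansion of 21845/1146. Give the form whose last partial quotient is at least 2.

[19; 16, 7, 10]

21845 = 19*1146 + 71
1146 = 16*71 + 10
71 = 7*10 + 1
10 = 10*1 + 0  (stop)
So 21845/1146 = [19; 16, 7, 10].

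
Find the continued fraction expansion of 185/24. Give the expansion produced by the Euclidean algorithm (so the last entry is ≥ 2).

185 = 7*24 + 17
24 = 1*17 + 7
17 = 2*7 + 3
7 = 2*3 + 1
3 = 3*1 + 0  (stop)
So 185/24 = [7; 1, 2, 2, 3].

[7; 1, 2, 2, 3]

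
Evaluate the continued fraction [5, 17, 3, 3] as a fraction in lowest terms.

875/173

Using pₖ = aₖpₖ₋₁ + pₖ₋₂ and qₖ = aₖqₖ₋₁ + qₖ₋₂:
  k=0: a=5, p=5, q=1
  k=1: a=17, p=86, q=17
  k=2: a=3, p=263, q=52
  k=3: a=3, p=875, q=173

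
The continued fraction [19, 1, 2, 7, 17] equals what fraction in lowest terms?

7420/377

Fold from the inside: start with 17/1.
  7 + 1/17 = 120/17
  2 + 17/120 = 257/120
  1 + 120/257 = 377/257
  19 + 257/377 = 7420/377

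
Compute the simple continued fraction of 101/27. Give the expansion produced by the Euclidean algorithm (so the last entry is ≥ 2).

101 = 3×27 + 20
27 = 1×20 + 7
20 = 2×7 + 6
7 = 1×6 + 1
6 = 6×1 + 0  (stop)
So 101/27 = [3; 1, 2, 1, 6].

[3; 1, 2, 1, 6]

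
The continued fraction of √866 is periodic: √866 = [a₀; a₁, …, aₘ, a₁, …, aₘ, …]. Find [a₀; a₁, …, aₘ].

[29; 2, 2, 1, 28, 1, 2, 2, 58]

a₀ = ⌊√866⌋ = 29.
With m₀=0, d₀=1 and mₖ₊₁ = dₖaₖ − mₖ, dₖ₊₁ = (n − mₖ₊₁²)/dₖ, aₖ₊₁ = ⌊(a₀+mₖ₊₁)/dₖ₊₁⌋:
  k=1: m=29, d=25, a=2
  k=2: m=21, d=17, a=2
  k=3: m=13, d=41, a=1
  k=4: m=28, d=2, a=28
  k=5: m=28, d=41, a=1
  k=6: m=13, d=17, a=2
  k=7: m=21, d=25, a=2
  k=8: m=29, d=1, a=58
d=1 and a=2a₀=58 at k=8, so the next step gives (m, d) = (29, 25) again — its k=1 value — and the period has length 8.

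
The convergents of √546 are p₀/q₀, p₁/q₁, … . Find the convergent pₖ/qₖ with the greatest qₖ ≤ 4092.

√546 = [23; 2, 1, 2, 1, 2, 46, …] (period length 6).
Convergents:
  p_0/q_0 = 23/1
  p_1/q_1 = 47/2
  p_2/q_2 = 70/3
  p_3/q_3 = 187/8
  p_4/q_4 = 257/11
  p_5/q_5 = 701/30
  p_6/q_6 = 32503/1391
  p_7/q_7 = 65707/2812
  p_8/q_8 = 98210/4203
q_7 = 2812 ≤ 4092 < 4203 = q_8, so the answer is 65707/2812.

65707/2812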